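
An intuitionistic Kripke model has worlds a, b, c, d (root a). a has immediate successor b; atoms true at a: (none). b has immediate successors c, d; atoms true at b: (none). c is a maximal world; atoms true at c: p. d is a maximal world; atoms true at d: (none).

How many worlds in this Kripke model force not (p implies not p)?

a: does not force it — a does not force not (p implies not p) since d is accessible from a and d forces p implies not p.
b: does not force it.
c: forces it.
d: does not force it.
Worlds forcing the formula: {c}.

1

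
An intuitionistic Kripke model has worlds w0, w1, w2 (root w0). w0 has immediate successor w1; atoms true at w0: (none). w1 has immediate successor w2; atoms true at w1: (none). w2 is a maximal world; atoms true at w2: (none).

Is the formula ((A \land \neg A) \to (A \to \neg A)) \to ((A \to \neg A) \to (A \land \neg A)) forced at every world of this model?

Not every world: w0 \nVdash ((A \land \neg A) \to (A \to \neg A)) \to ((A \to \neg A) \to (A \land \neg A)).
w0 \nVdash ((A \land \neg A) \to (A \to \neg A)) \to ((A \to \neg A) \to (A \land \neg A)): already at w0 itself, w0 \Vdash (A \land \neg A) \to (A \to \neg A) but w0 \nVdash (A \to \neg A) \to (A \land \neg A).
w0 \nVdash (A \to \neg A) \to (A \land \neg A): already at w0 itself, w0 \Vdash A \to \neg A but w0 \nVdash A \land \neg A.

No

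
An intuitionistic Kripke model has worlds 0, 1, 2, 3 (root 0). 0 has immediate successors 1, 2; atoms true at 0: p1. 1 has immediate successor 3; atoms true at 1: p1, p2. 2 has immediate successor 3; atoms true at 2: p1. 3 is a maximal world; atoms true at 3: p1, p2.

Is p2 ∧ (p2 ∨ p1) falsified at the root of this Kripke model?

Yes

0 ⊮ p2 ∧ (p2 ∨ p1) since 0 fails p2.
So the root 0 does not force p2 ∧ (p2 ∨ p1); the model is a countermodel.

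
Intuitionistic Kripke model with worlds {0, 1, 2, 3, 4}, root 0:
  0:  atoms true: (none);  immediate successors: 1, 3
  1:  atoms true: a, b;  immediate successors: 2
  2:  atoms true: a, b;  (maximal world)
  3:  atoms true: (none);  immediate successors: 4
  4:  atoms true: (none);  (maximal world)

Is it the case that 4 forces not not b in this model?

No

4 does not force not not b since 4 is accessible from 4 and 4 forces not b.
4 forces not b: no world accessible from 4 forces b.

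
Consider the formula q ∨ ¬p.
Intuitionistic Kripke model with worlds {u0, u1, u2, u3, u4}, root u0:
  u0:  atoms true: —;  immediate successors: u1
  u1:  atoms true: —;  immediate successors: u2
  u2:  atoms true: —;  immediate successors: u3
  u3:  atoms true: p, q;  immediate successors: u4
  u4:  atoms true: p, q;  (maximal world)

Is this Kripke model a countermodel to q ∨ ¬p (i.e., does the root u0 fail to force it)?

Yes

u0 ⊮ q ∨ ¬p: neither disjunct is forced at u0.
u0 lacks atom q, so u0 ⊮ q.
So the root u0 does not force q ∨ ¬p; the model is a countermodel.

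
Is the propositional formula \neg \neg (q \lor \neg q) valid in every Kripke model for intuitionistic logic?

This is the double negation of excluded middle, which is intuitionistically derivable.
Assuming \neg (q \lor \neg q): from q we'd get q \lor \neg q, so \neg q; but then q \lor \neg q again — contradiction. Hence \neg \neg (q \lor \neg q).

Yes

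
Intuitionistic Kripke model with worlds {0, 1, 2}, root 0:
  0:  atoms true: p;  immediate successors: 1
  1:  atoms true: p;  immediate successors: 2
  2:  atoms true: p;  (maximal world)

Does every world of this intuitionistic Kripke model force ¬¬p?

Yes

0 ⊩ ¬¬p: no world accessible from 0 forces ¬p.
Since the root 0 forces ¬¬p and forcing is persistent (monotone upward), every world forces it.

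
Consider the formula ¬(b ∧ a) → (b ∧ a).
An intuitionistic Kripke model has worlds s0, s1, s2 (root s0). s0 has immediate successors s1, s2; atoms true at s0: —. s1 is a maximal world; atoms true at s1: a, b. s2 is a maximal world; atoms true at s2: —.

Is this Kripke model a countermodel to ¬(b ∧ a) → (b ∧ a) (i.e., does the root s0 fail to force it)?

Yes

s0 ⊮ ¬(b ∧ a) → (b ∧ a): at the accessible world s2, s2 ⊩ ¬(b ∧ a) but s2 ⊮ b ∧ a.
s2 ⊮ b ∧ a since s2 fails b.
So the root s0 does not force ¬(b ∧ a) → (b ∧ a); the model is a countermodel.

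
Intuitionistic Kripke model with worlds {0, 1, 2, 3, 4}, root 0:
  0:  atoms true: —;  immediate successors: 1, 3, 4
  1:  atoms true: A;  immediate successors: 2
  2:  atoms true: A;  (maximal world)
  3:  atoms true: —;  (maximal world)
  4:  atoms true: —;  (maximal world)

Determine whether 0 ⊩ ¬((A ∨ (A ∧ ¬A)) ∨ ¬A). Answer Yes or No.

No

0 ⊮ ¬((A ∨ (A ∧ ¬A)) ∨ ¬A) since 1 is accessible from 0 and 1 ⊩ (A ∨ (A ∧ ¬A)) ∨ ¬A.
1 ⊩ (A ∨ (A ∧ ¬A)) ∨ ¬A via the disjunct A ∨ (A ∧ ¬A).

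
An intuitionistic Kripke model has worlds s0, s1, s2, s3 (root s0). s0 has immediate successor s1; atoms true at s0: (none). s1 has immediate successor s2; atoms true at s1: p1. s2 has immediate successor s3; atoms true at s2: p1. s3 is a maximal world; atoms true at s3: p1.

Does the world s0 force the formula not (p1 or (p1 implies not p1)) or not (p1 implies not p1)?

s0 forces not (p1 or (p1 implies not p1)) or not (p1 implies not p1) via the disjunct not (p1 implies not p1).

Yes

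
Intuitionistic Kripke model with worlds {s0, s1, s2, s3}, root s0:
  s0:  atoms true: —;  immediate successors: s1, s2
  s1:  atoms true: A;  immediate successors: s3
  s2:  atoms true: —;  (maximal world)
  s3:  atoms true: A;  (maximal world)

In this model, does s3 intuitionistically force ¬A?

s3 ⊮ ¬A since s3 is accessible from s3 and s3 ⊩ A.

No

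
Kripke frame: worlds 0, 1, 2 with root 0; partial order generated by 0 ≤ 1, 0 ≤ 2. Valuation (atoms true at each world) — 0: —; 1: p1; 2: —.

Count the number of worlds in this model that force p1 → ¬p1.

1

0: does not force it — 0 ⊮ p1 → ¬p1: at the accessible world 1, 1 ⊩ p1 but 1 ⊮ ¬p1.
1: does not force it — 1 ⊮ p1 → ¬p1: already at 1 itself, 1 ⊩ p1 but 1 ⊮ ¬p1.
2: forces it.
Worlds forcing the formula: {2}.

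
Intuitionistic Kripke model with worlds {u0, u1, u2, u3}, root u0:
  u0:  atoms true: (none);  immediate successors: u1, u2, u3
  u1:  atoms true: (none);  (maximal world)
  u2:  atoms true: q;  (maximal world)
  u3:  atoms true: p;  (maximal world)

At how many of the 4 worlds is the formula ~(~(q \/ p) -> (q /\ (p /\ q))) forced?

1

u0: does not force it — u0 ||-/- ~(~(q \/ p) -> (q /\ (p /\ q))) since u2 is accessible from u0 and u2 ||- ~(q \/ p) -> (q /\ (p /\ q)).
u1: forces it.
u2: does not force it.
u3: does not force it.
Worlds forcing the formula: {u1}.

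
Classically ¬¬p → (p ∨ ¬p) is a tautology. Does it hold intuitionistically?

This is a variant of double-negation elimination (deriving excluded middle from double negation), which is not intuitionistically valid.
A Kripke countermodel: worlds 0, 1; order generated by 0 ≤ 1; atoms true at each world — 0:{}; 1:{p}.
0 ⊮ ¬¬p → (p ∨ ¬p): already at 0 itself, 0 ⊩ ¬¬p but 0 ⊮ p ∨ ¬p.
0 ⊮ p ∨ ¬p: neither disjunct is forced at 0.
0 lacks atom p, so 0 ⊮ p.
So the root 0 does not force the formula.

No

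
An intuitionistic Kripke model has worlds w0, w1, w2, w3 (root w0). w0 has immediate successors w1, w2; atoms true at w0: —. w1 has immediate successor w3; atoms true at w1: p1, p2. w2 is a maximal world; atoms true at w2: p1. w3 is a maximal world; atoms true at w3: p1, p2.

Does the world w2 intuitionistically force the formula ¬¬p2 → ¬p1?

Yes

w2 ⊩ ¬¬p2 → ¬p1 vacuously: no world accessible from w2 forces the antecedent ¬¬p2.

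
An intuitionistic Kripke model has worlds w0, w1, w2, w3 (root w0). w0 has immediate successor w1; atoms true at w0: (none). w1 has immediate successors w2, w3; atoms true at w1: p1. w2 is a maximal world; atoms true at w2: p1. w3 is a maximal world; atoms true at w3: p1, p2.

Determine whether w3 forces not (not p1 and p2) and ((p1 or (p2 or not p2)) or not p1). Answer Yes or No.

Yes

w3 forces not (not p1 and p2) and ((p1 or (p2 or not p2)) or not p1) since w3 forces both conjuncts.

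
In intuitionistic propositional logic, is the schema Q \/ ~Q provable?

No

This is the law of excluded middle, which is not intuitionistically valid.
A Kripke countermodel: worlds 0, 1; order generated by 0 <= 1; atoms true at each world — 0:{}; 1:{Q}.
0 ||-/- Q \/ ~Q: neither disjunct is forced at 0.
0 lacks atom Q, so 0 ||-/- Q.
So the root 0 does not force the formula.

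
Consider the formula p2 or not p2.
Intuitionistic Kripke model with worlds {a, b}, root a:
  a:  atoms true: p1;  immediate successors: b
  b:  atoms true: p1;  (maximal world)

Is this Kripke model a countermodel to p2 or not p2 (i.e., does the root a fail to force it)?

No

a forces p2 or not p2 via the disjunct not p2.
So the root a forces p2 or not p2; the model is not a countermodel.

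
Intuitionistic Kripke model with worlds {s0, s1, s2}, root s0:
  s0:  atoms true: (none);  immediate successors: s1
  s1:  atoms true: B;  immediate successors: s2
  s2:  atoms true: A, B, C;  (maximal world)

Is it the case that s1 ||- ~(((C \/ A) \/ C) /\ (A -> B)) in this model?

s1 ||-/- ~(((C \/ A) \/ C) /\ (A -> B)) since s2 is accessible from s1 and s2 ||- ((C \/ A) \/ C) /\ (A -> B).
s2 ||- ((C \/ A) \/ C) /\ (A -> B) since s2 forces both conjuncts.

No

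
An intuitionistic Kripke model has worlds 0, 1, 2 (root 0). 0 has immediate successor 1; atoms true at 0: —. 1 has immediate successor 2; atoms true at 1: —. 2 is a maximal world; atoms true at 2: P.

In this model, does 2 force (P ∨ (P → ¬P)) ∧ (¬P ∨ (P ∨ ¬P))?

Yes

2 ⊩ (P ∨ (P → ¬P)) ∧ (¬P ∨ (P ∨ ¬P)) since 2 forces both conjuncts.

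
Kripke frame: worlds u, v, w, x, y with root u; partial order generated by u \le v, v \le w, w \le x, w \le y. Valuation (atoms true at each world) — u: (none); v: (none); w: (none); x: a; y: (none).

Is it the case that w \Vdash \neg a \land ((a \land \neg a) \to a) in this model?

No

w \nVdash \neg a \land ((a \land \neg a) \to a) since w fails \neg a.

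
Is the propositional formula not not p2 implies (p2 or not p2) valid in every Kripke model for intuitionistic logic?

No

This is a variant of double-negation elimination (deriving excluded middle from double negation), which is not intuitionistically valid.
A Kripke countermodel: worlds u, v; order generated by u <= v; atoms true at each world — u:{}; v:{p2}.
u does not force not not p2 implies (p2 or not p2): already at u itself, u forces not not p2 but u does not force p2 or not p2.
u does not force p2 or not p2: neither disjunct is forced at u.
u lacks atom p2, so u does not force p2.
So the root u does not force the formula.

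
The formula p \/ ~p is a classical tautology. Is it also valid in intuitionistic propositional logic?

No

This is the law of excluded middle, which is not intuitionistically valid.
A Kripke countermodel: worlds w0, w1; order generated by w0 <= w1; atoms true at each world — w0:{}; w1:{p}.
w0 ||-/- p \/ ~p: neither disjunct is forced at w0.
w0 lacks atom p, so w0 ||-/- p.
So the root w0 does not force the formula.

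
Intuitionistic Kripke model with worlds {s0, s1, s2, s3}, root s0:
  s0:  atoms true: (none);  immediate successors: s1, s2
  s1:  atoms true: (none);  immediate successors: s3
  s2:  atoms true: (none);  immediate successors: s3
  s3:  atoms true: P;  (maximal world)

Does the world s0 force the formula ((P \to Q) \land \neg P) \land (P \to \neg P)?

No

s0 \nVdash ((P \to Q) \land \neg P) \land (P \to \neg P) since s0 fails (P \to Q) \land \neg P.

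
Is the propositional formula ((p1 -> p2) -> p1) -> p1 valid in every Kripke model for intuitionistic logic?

No

This is Peirce's law, which is not intuitionistically valid.
A Kripke countermodel: worlds 0, 1; order generated by 0 <= 1; atoms true at each world — 0:{}; 1:{p1}.
0 ||-/- ((p1 -> p2) -> p1) -> p1: already at 0 itself, 0 ||- (p1 -> p2) -> p1 but 0 ||-/- p1.
0 lacks atom p1, so 0 ||-/- p1.
So the root 0 does not force the formula.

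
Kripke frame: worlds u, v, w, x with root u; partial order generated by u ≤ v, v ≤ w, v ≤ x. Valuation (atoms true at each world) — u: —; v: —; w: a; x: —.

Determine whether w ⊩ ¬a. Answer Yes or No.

w ⊮ ¬a since w is accessible from w and w ⊩ a.

No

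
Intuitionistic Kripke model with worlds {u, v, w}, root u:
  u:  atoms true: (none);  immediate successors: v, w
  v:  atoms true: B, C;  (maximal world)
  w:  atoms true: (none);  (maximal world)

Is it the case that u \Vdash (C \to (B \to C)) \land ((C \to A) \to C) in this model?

u \nVdash (C \to (B \to C)) \land ((C \to A) \to C) since u fails (C \to A) \to C.

No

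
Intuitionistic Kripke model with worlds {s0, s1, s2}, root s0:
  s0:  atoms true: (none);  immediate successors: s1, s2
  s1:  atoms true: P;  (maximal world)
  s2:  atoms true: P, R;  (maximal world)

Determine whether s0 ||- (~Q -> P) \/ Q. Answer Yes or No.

s0 ||-/- (~Q -> P) \/ Q: neither disjunct is forced at s0.
s0 ||-/- ~Q -> P: already at s0 itself, s0 ||- ~Q but s0 ||-/- P.
s0 lacks atom P, so s0 ||-/- P.

No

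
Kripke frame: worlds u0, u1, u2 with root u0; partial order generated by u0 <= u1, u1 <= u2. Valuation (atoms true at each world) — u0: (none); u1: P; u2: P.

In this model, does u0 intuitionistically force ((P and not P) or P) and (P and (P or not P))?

u0 does not force ((P and not P) or P) and (P and (P or not P)) since u0 fails (P and not P) or P.

No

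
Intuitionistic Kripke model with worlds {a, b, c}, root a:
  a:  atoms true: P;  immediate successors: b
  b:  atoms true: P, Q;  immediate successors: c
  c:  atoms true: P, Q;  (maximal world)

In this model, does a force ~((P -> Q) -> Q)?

a ||-/- ~((P -> Q) -> Q) since a is accessible from a and a ||- (P -> Q) -> Q.
a ||- (P -> Q) -> Q: every world accessible from a that forces P -> Q (namely b, c) also forces Q.

No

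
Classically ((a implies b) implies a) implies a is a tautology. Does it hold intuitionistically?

No

This is Peirce's law, which is not intuitionistically valid.
A Kripke countermodel: worlds s0, s1; order generated by s0 <= s1; atoms true at each world — s0:{}; s1:{a}.
s0 does not force ((a implies b) implies a) implies a: already at s0 itself, s0 forces (a implies b) implies a but s0 does not force a.
s0 lacks atom a, so s0 does not force a.
So the root s0 does not force the formula.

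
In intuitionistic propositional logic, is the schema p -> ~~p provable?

This is double-negation introduction, which is intuitionistically derivable.
If a world forces p then every accessible world forces p (persistence), so none forces ~p; hence ~~p.

Yes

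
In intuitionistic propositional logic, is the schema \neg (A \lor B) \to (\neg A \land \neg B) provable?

Yes

This is a constructively valid De Morgan direction (negated disjunction to conjunction of negations), which is intuitionistically derivable.
From \neg (A \lor B): if A held then A \lor B would, contradiction — so \neg A; similarly \neg B.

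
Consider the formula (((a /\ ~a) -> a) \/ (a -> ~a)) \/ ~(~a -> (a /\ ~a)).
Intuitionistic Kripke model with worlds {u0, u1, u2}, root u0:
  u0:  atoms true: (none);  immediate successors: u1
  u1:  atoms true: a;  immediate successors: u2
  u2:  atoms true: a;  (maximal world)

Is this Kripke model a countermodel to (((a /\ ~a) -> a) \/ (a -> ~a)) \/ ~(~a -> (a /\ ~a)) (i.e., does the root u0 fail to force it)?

u0 ||- (((a /\ ~a) -> a) \/ (a -> ~a)) \/ ~(~a -> (a /\ ~a)) via the disjunct ((a /\ ~a) -> a) \/ (a -> ~a).
So the root u0 forces (((a /\ ~a) -> a) \/ (a -> ~a)) \/ ~(~a -> (a /\ ~a)); the model is not a countermodel.

No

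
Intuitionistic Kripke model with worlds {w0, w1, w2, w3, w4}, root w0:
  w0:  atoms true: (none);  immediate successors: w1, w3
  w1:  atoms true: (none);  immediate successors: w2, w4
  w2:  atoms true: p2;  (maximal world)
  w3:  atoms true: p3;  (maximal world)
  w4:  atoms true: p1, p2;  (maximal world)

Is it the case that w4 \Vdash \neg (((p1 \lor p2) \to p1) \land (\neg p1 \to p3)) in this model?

No

w4 \nVdash \neg (((p1 \lor p2) \to p1) \land (\neg p1 \to p3)) since w4 is accessible from w4 and w4 \Vdash ((p1 \lor p2) \to p1) \land (\neg p1 \to p3).
w4 \Vdash ((p1 \lor p2) \to p1) \land (\neg p1 \to p3) since w4 forces both conjuncts.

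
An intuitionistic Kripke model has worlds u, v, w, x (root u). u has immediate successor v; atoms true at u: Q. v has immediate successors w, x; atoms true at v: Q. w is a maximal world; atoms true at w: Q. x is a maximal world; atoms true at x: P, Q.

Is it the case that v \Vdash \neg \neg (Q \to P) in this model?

No

v \nVdash \neg \neg (Q \to P) since w is accessible from v and w \Vdash \neg (Q \to P).
w \Vdash \neg (Q \to P): no world accessible from w forces Q \to P.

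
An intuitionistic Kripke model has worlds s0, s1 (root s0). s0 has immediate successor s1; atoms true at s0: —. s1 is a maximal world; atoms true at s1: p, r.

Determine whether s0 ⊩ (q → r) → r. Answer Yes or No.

No

s0 ⊮ (q → r) → r: already at s0 itself, s0 ⊩ q → r but s0 ⊮ r.
s0 lacks atom r, so s0 ⊮ r.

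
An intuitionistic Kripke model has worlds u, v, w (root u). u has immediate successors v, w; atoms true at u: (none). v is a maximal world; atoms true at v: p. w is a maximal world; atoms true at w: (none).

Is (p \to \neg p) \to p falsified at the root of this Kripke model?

u \nVdash (p \to \neg p) \to p: at the accessible world w, w \Vdash p \to \neg p but w \nVdash p.
w lacks atom p, so w \nVdash p.
So the root u does not force (p \to \neg p) \to p; the model is a countermodel.

Yes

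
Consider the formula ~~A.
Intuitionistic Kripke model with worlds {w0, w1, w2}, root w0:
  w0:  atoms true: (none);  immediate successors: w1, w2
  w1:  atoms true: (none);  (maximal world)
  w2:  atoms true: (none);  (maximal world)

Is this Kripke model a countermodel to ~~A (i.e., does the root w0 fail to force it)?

Yes

w0 ||-/- ~~A since w0 is accessible from w0 and w0 ||- ~A.
w0 ||- ~A: no world accessible from w0 forces A.
So the root w0 does not force ~~A; the model is a countermodel.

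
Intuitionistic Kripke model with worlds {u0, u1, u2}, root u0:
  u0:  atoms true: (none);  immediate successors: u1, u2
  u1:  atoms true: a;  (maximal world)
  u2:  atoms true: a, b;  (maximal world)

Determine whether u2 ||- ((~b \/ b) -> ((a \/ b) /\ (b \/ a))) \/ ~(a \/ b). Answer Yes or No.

Yes

u2 ||- ((~b \/ b) -> ((a \/ b) /\ (b \/ a))) \/ ~(a \/ b) via the disjunct (~b \/ b) -> ((a \/ b) /\ (b \/ a)).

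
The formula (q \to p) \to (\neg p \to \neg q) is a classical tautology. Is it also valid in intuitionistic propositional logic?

This is the forward direction of contraposition, which is intuitionistically derivable.
Assume q \to p and \neg p. If q held then p would follow, contradicting \neg p; so \neg q.

Yes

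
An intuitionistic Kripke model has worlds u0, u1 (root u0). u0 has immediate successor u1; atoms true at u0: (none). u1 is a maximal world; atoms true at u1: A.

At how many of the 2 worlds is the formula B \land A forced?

0

u0: does not force it — u0 \nVdash B \land A since u0 fails B.
u1: does not force it.
Worlds forcing the formula: { }.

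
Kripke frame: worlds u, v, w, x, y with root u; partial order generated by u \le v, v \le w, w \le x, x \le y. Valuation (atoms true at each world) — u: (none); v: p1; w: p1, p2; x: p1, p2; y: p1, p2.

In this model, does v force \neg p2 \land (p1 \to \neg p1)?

No

v \nVdash \neg p2 \land (p1 \to \neg p1) since v fails \neg p2.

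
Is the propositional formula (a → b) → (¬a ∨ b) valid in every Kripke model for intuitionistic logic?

This is the material-implication-as-disjunction principle, which is not intuitionistically valid.
A Kripke countermodel: worlds u, v; order generated by u ≤ v; atoms true at each world — u:{}; v:{a,b}.
u ⊮ (a → b) → (¬a ∨ b): already at u itself, u ⊩ a → b but u ⊮ ¬a ∨ b.
u ⊮ ¬a ∨ b: neither disjunct is forced at u.
u ⊮ ¬a since v is accessible from u and v ⊩ a.
So the root u does not force the formula.

No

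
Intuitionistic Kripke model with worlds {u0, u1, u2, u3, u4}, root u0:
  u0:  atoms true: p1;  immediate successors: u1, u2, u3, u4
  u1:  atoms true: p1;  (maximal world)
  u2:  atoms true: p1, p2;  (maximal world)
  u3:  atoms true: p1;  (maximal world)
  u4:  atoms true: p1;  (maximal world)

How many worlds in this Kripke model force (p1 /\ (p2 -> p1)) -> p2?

u0: does not force it — u0 ||-/- (p1 /\ (p2 -> p1)) -> p2: already at u0 itself, u0 ||- p1 /\ (p2 -> p1) but u0 ||-/- p2.
u1: does not force it.
u2: forces it.
u3: does not force it.
u4: does not force it.
Worlds forcing the formula: {u2}.

1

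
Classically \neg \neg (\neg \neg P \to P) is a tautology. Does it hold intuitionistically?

Yes

This is the double negation of double-negation elimination, which is intuitionistically derivable.
By Glivenko's theorem the double negation of any classical propositional tautology is intuitionistically provable; \neg \neg P \to P is classically a tautology.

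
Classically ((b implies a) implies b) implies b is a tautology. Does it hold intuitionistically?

No

This is Peirce's law, which is not intuitionistically valid.
A Kripke countermodel: worlds 0, 1; order generated by 0 <= 1; atoms true at each world — 0:{}; 1:{b}.
0 does not force ((b implies a) implies b) implies b: already at 0 itself, 0 forces (b implies a) implies b but 0 does not force b.
0 lacks atom b, so 0 does not force b.
So the root 0 does not force the formula.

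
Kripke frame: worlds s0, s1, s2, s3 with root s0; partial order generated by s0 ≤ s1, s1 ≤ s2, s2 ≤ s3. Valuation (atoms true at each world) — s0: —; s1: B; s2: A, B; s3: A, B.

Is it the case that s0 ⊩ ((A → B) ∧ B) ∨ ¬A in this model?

No

s0 ⊮ ((A → B) ∧ B) ∨ ¬A: neither disjunct is forced at s0.
s0 ⊮ (A → B) ∧ B since s0 fails B.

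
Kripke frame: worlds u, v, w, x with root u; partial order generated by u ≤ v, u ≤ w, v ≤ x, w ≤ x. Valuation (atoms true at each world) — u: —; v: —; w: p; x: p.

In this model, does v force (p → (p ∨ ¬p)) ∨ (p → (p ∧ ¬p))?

Yes

v ⊩ (p → (p ∨ ¬p)) ∨ (p → (p ∧ ¬p)) via the disjunct p → (p ∨ ¬p).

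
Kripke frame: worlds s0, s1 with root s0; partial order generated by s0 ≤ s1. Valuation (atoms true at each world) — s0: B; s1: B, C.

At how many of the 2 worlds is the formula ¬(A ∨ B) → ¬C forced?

2

s0: forces it.
s1: forces it.
Worlds forcing the formula: {s0, s1}.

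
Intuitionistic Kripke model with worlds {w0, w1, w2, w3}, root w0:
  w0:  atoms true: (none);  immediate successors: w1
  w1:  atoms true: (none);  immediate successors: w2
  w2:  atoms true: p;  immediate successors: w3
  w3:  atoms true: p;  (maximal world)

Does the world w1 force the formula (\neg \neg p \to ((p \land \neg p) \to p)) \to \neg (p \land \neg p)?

w1 \Vdash (\neg \neg p \to ((p \land \neg p) \to p)) \to \neg (p \land \neg p): every world accessible from w1 that forces \neg \neg p \to ((p \land \neg p) \to p) (namely w1, w2, w3) also forces \neg (p \land \neg p).

Yes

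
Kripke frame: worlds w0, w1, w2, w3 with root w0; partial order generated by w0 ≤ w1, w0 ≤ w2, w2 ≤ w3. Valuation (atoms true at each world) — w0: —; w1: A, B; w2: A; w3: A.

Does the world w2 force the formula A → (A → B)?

No

w2 ⊮ A → (A → B): already at w2 itself, w2 ⊩ A but w2 ⊮ A → B.
w2 ⊮ A → B: already at w2 itself, w2 ⊩ A but w2 ⊮ B.
w2 lacks atom B, so w2 ⊮ B.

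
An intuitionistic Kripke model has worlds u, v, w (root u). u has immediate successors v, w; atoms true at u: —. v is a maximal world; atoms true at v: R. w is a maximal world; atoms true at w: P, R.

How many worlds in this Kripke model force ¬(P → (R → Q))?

1

u: does not force it — u ⊮ ¬(P → (R → Q)) since v is accessible from u and v ⊩ P → (R → Q).
v: does not force it — v ⊮ ¬(P → (R → Q)) since v is accessible from v and v ⊩ P → (R → Q).
w: forces it.
Worlds forcing the formula: {w}.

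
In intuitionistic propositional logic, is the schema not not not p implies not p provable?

Yes

This is triple-negation reduction, which is intuitionistically derivable.
Assume not not not p and suppose p. Then not not p (double-negation introduction), contradicting not not not p. So not p.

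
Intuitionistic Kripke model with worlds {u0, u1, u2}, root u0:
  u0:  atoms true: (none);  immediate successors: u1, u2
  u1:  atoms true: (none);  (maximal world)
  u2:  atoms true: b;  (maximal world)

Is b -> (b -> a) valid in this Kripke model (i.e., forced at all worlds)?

Not every world: u0 ||-/- b -> (b -> a).
u0 ||-/- b -> (b -> a): at the accessible world u2, u2 ||- b but u2 ||-/- b -> a.
u2 ||-/- b -> a: already at u2 itself, u2 ||- b but u2 ||-/- a.
u2 lacks atom a, so u2 ||-/- a.

No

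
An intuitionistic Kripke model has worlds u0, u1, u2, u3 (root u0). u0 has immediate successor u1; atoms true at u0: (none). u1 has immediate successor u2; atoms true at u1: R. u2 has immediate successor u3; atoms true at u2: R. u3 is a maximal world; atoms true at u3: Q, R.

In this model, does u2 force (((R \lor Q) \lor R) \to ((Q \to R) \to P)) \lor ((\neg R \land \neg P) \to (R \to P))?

Yes

u2 \Vdash (((R \lor Q) \lor R) \to ((Q \to R) \to P)) \lor ((\neg R \land \neg P) \to (R \to P)) via the disjunct (\neg R \land \neg P) \to (R \to P).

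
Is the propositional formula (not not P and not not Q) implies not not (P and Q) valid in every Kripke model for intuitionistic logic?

Yes

This is the distribution of double negation over conjunction, which is intuitionistically derivable.
Assume not not P, not not Q, and not (P and Q). From P we'd get not Q (since P and Q is refuted), contradicting not not Q; so not P, contradicting not not P.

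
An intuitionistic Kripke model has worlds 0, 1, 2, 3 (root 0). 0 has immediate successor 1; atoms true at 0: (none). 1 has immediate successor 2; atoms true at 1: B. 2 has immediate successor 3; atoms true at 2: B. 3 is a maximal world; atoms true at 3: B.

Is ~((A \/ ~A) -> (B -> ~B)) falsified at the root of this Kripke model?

0 ||- ~((A \/ ~A) -> (B -> ~B)): no world accessible from 0 forces (A \/ ~A) -> (B -> ~B).
So the root 0 forces ~((A \/ ~A) -> (B -> ~B)); the model is not a countermodel.

No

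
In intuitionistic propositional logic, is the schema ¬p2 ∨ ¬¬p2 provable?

This is the weak law of excluded middle, which is not intuitionistically valid.
A Kripke countermodel: worlds u0, u1, u2; order generated by u0 ≤ u1, u0 ≤ u2; atoms true at each world — u0:{}; u1:{p2}; u2:{}.
u0 ⊮ ¬p2 ∨ ¬¬p2: neither disjunct is forced at u0.
u0 ⊮ ¬p2 since u1 is accessible from u0 and u1 ⊩ p2.
So the root u0 does not force the formula.

No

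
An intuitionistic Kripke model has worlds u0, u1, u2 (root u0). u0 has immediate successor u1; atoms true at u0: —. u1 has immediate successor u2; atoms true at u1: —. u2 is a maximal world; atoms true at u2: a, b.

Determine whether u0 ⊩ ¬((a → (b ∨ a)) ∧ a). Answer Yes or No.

No

u0 ⊮ ¬((a → (b ∨ a)) ∧ a) since u2 is accessible from u0 and u2 ⊩ (a → (b ∨ a)) ∧ a.
u2 ⊩ (a → (b ∨ a)) ∧ a since u2 forces both conjuncts.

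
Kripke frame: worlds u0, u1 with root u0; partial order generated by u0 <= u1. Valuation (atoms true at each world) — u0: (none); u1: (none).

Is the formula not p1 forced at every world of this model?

u0 forces not p1: no world accessible from u0 forces p1.
Since the root u0 forces not p1 and forcing is persistent (monotone upward), every world forces it.

Yes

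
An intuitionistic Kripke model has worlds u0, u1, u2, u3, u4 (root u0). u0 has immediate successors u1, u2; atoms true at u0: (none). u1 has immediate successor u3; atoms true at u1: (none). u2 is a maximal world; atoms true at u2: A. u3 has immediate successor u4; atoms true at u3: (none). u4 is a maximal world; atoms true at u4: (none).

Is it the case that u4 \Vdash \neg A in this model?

u4 \Vdash \neg A: no world accessible from u4 forces A.

Yes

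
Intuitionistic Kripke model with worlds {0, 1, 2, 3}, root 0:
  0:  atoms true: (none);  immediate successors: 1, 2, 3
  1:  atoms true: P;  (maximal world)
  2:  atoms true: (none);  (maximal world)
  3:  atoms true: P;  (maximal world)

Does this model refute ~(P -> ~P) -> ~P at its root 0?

0 ||-/- ~(P -> ~P) -> ~P: at the accessible world 1, 1 ||- ~(P -> ~P) but 1 ||-/- ~P.
1 ||-/- ~P since 1 is accessible from 1 and 1 ||- P.
So the root 0 does not force ~(P -> ~P) -> ~P; the model is a countermodel.

Yes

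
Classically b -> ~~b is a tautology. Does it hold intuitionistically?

Yes

This is double-negation introduction, which is intuitionistically derivable.
If a world forces b then every accessible world forces b (persistence), so none forces ~b; hence ~~b.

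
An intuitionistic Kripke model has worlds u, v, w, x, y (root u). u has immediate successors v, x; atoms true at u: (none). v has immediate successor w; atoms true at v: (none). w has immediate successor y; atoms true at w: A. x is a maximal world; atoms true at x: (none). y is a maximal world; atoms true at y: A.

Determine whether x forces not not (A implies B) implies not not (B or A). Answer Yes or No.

x does not force not not (A implies B) implies not not (B or A): already at x itself, x forces not not (A implies B) but x does not force not not (B or A).
x does not force not not (B or A) since x is accessible from x and x forces not (B or A).
x forces not (B or A): no world accessible from x forces B or A.

No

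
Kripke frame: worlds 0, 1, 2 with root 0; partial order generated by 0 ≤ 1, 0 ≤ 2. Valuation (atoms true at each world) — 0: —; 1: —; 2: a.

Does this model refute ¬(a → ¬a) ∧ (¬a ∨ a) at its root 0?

Yes

0 ⊮ ¬(a → ¬a) ∧ (¬a ∨ a) since 0 fails ¬(a → ¬a).
So the root 0 does not force ¬(a → ¬a) ∧ (¬a ∨ a); the model is a countermodel.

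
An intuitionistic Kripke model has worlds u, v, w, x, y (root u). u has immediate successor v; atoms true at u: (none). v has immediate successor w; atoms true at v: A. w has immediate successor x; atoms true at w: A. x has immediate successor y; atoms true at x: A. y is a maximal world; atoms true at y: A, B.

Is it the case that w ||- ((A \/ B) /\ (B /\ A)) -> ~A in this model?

w ||-/- ((A \/ B) /\ (B /\ A)) -> ~A: at the accessible world y, y ||- (A \/ B) /\ (B /\ A) but y ||-/- ~A.
y ||-/- ~A since y is accessible from y and y ||- A.

No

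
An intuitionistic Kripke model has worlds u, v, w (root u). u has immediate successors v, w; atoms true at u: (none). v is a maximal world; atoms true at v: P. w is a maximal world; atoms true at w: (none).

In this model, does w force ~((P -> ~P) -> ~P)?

No

w ||-/- ~((P -> ~P) -> ~P) since w is accessible from w and w ||- (P -> ~P) -> ~P.
w ||- (P -> ~P) -> ~P: every world accessible from w that forces P -> ~P (namely w) also forces ~P.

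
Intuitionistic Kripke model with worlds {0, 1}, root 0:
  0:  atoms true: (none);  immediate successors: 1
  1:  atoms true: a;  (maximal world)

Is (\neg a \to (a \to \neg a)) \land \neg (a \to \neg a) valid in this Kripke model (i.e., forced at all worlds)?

Yes

0 \Vdash (\neg a \to (a \to \neg a)) \land \neg (a \to \neg a) since 0 forces both conjuncts.
Since the root 0 forces (\neg a \to (a \to \neg a)) \land \neg (a \to \neg a) and forcing is persistent (monotone upward), every world forces it.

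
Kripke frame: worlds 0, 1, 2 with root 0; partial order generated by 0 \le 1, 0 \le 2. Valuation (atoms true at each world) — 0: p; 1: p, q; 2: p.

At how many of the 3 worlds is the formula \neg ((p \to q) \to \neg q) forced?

1

0: does not force it — 0 \nVdash \neg ((p \to q) \to \neg q) since 2 is accessible from 0 and 2 \Vdash (p \to q) \to \neg q.
1: forces it.
2: does not force it.
Worlds forcing the formula: {1}.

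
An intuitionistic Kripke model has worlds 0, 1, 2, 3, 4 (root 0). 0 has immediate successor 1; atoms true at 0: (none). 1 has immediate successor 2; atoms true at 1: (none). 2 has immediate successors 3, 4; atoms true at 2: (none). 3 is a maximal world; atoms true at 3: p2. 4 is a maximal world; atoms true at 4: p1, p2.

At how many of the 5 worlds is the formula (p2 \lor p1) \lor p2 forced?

2

0: does not force it — 0 \nVdash (p2 \lor p1) \lor p2: neither disjunct is forced at 0.
1: does not force it.
2: does not force it.
3: forces it.
4: forces it.
Worlds forcing the formula: {3, 4}.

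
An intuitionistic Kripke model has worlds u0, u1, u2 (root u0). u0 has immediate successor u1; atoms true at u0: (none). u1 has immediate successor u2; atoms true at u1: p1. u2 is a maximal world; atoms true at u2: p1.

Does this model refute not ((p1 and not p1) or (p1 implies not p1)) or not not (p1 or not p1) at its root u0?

u0 forces not ((p1 and not p1) or (p1 implies not p1)) or not not (p1 or not p1) via the disjunct not ((p1 and not p1) or (p1 implies not p1)).
So the root u0 forces not ((p1 and not p1) or (p1 implies not p1)) or not not (p1 or not p1); the model is not a countermodel.

No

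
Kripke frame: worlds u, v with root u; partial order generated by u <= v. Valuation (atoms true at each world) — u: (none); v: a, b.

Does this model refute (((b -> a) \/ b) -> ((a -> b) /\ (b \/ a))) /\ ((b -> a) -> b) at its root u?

u ||-/- (((b -> a) \/ b) -> ((a -> b) /\ (b \/ a))) /\ ((b -> a) -> b) since u fails ((b -> a) \/ b) -> ((a -> b) /\ (b \/ a)).
So the root u does not force (((b -> a) \/ b) -> ((a -> b) /\ (b \/ a))) /\ ((b -> a) -> b); the model is a countermodel.

Yes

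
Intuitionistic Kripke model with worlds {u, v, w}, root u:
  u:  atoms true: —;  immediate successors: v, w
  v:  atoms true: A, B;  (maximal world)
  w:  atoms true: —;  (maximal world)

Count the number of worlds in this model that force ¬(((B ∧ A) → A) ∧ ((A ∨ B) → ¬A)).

1

u: does not force it — u ⊮ ¬(((B ∧ A) → A) ∧ ((A ∨ B) → ¬A)) since w is accessible from u and w ⊩ ((B ∧ A) → A) ∧ ((A ∨ B) → ¬A).
v: forces it.
w: does not force it — w ⊮ ¬(((B ∧ A) → A) ∧ ((A ∨ B) → ¬A)) since w is accessible from w and w ⊩ ((B ∧ A) → A) ∧ ((A ∨ B) → ¬A).
Worlds forcing the formula: {v}.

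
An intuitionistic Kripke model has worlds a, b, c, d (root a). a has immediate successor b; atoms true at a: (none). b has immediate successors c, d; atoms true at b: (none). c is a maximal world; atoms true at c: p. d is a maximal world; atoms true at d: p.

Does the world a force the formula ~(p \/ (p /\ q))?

a ||-/- ~(p \/ (p /\ q)) since c is accessible from a and c ||- p \/ (p /\ q).
c ||- p \/ (p /\ q) via the disjunct p.

No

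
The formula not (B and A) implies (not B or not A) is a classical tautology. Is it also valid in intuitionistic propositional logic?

This is the constructively invalid direction of De Morgan's law for conjunction, which is not intuitionistically valid.
A Kripke countermodel: worlds s0, s1, s2; order generated by s0 <= s1, s0 <= s2; atoms true at each world — s0:{}; s1:{B}; s2:{A}.
s0 does not force not (B and A) implies (not B or not A): already at s0 itself, s0 forces not (B and A) but s0 does not force not B or not A.
s0 does not force not B or not A: neither disjunct is forced at s0.
s0 does not force not B since s1 is accessible from s0 and s1 forces B.
So the root s0 does not force the formula.

No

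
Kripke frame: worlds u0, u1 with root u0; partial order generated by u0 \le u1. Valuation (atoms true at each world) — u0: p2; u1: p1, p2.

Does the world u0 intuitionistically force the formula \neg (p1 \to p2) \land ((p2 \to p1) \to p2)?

u0 \nVdash \neg (p1 \to p2) \land ((p2 \to p1) \to p2) since u0 fails \neg (p1 \to p2).

No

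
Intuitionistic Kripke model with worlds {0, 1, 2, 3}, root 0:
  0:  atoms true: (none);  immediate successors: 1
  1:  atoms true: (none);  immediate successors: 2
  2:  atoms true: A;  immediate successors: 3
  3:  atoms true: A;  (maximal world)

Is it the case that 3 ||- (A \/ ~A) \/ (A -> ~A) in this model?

3 ||- (A \/ ~A) \/ (A -> ~A) via the disjunct A \/ ~A.

Yes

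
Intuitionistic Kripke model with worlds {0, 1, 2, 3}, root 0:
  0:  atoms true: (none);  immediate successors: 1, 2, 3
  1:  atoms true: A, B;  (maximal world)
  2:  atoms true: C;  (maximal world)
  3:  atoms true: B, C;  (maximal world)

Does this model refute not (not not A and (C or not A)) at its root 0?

0 forces not (not not A and (C or not A)): no world accessible from 0 forces not not A and (C or not A).
So the root 0 forces not (not not A and (C or not A)); the model is not a countermodel.

No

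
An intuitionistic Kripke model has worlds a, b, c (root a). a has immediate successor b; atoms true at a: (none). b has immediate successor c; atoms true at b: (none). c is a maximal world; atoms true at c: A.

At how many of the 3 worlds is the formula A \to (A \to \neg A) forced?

a: does not force it — a \nVdash A \to (A \to \neg A): at the accessible world c, c \Vdash A but c \nVdash A \to \neg A.
b: does not force it — b \nVdash A \to (A \to \neg A): at the accessible world c, c \Vdash A but c \nVdash A \to \neg A.
c: does not force it — c \nVdash A \to (A \to \neg A): already at c itself, c \Vdash A but c \nVdash A \to \neg A.
Worlds forcing the formula: { }.

0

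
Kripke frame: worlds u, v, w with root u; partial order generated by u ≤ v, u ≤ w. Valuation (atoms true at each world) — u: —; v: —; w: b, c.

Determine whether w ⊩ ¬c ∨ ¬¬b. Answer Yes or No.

Yes

w ⊩ ¬c ∨ ¬¬b via the disjunct ¬¬b.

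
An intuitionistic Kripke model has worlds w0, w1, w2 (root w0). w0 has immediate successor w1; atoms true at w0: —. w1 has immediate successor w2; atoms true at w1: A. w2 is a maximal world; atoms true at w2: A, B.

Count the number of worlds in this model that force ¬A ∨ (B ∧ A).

1

w0: does not force it — w0 ⊮ ¬A ∨ (B ∧ A): neither disjunct is forced at w0.
w1: does not force it — w1 ⊮ ¬A ∨ (B ∧ A): neither disjunct is forced at w1.
w2: forces it.
Worlds forcing the formula: {w2}.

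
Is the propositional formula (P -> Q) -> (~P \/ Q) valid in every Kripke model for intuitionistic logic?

No

This is the material-implication-as-disjunction principle, which is not intuitionistically valid.
A Kripke countermodel: worlds u0, u1; order generated by u0 <= u1; atoms true at each world — u0:{}; u1:{P,Q}.
u0 ||-/- (P -> Q) -> (~P \/ Q): already at u0 itself, u0 ||- P -> Q but u0 ||-/- ~P \/ Q.
u0 ||-/- ~P \/ Q: neither disjunct is forced at u0.
u0 ||-/- ~P since u1 is accessible from u0 and u1 ||- P.
So the root u0 does not force the formula.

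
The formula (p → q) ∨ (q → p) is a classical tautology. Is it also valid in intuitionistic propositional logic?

No

This is the Gödel–Dummett linearity axiom, which is not intuitionistically valid.
A Kripke countermodel: worlds s0, s1, s2; order generated by s0 ≤ s1, s0 ≤ s2; atoms true at each world — s0:{}; s1:{p}; s2:{q}.
s0 ⊮ (p → q) ∨ (q → p): neither disjunct is forced at s0.
s0 ⊮ p → q: at the accessible world s1, s1 ⊩ p but s1 ⊮ q.
s1 lacks atom q, so s1 ⊮ q.
So the root s0 does not force the formula.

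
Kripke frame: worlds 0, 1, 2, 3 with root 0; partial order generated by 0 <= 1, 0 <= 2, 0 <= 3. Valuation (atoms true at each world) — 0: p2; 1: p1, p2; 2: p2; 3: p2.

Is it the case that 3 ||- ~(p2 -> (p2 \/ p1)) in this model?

No

3 ||-/- ~(p2 -> (p2 \/ p1)) since 3 is accessible from 3 and 3 ||- p2 -> (p2 \/ p1).
3 ||- p2 -> (p2 \/ p1): every world accessible from 3 that forces p2 (namely 3) also forces p2 \/ p1.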